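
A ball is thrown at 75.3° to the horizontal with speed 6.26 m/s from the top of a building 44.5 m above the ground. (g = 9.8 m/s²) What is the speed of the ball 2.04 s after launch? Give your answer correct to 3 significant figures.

v_x = 6.26 cos 75.3° = 1.589 m/s (constant).
v_y(t) = 6.26 sin 75.3° − g t = 6.055 − 9.8 × 2.04 = -13.94 m/s.
Speed = √(v_x² + v_y²) = √(2.525 + 194.3) = 14.0 m/s.

14.0 m/s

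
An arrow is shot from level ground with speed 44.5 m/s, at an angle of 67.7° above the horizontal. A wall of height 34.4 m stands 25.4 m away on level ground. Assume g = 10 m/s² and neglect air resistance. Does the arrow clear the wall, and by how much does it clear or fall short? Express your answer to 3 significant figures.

Yes — it clears the wall by 16.2 m.

v_x = 44.5 cos 67.7° = 16.89 m/s; v_y0 = 44.5 sin 67.7° = 41.17 m/s.
Time to reach the wall: t = 25.4 / 16.89 = 1.504 s.
Height at that point: y = 41.17×1.504 − 5.000×1.504² = 50.61 m.
That is 50.61 − 34.4 = 16.2 m above the top of the wall, so the arrow clears it.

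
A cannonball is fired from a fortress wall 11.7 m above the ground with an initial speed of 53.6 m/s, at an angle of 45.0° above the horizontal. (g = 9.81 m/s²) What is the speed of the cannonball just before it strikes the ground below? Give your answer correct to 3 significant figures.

55.7 m/s

v_x = 53.6 cos 45.0° = 37.90 m/s is unchanged throughout.
For the vertical component, v_y² = v_y0² + 2 g h = (37.90)² + 2×9.81×11.7 = 1666, so |v_y| = 40.82 m/s.
Impact speed = √(v_x² + v_y²) = √(1436 + 1666) = 55.7 m/s.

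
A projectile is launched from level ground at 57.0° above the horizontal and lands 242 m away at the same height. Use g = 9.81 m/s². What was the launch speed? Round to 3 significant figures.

On level ground, R = v₀² sin(2θ) / g, so v₀ = √(R g / sin 2θ).
sin(2 × 57.0°) = 0.9135.
v₀ = √(242 × 9.81 / 0.9135) = √2599 = 51.0 m/s.

51.0 m/s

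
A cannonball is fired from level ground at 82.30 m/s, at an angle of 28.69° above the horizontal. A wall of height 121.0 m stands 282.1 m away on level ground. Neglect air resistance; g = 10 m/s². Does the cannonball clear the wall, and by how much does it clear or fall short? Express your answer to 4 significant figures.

No — it falls 42.96 m short of clearing the wall.

v_x = 82.30 cos 28.69° = 72.196 m/s; v_y0 = 82.30 sin 28.69° = 39.510 m/s.
Time to reach the wall: t = 282.1 / 72.196 = 3.9074 s.
Height at that point: y = 39.510×3.9074 − 5.000×3.9074² = 78.043 m.
That is 121.0 − 78.043 = 42.96 m below the top of the wall, so the cannonball does not clear it.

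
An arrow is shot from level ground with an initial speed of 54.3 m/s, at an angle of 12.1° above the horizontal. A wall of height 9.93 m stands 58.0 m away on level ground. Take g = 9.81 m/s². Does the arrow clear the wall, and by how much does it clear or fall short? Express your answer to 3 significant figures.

No — it falls 3.35 m short of clearing the wall.

v_x = 54.3 cos 12.1° = 53.09 m/s; v_y0 = 54.3 sin 12.1° = 11.38 m/s.
Time to reach the wall: t = 58.0 / 53.09 = 1.092 s.
Height at that point: y = 11.38×1.092 − 4.905×1.092² = 6.578 m.
That is 9.93 − 6.578 = 3.35 m below the top of the wall, so the arrow does not clear it.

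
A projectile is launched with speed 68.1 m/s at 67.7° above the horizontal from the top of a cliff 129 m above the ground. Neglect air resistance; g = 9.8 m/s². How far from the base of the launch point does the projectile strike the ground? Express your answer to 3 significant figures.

Components: v_x = 68.1 cos 67.7° = 25.84 m/s, v_y = 68.1 sin 67.7° = 63.01 m/s.
Vertical: 0 = 129 + 63.01 t − ½(9.8) t² ⇒ 4.900 t² − 63.01 t − 129 = 0.
t = [63.01 + √(3970 + 2528)] / 9.800 = 14.66 s.
Horizontal: R = v_x · t = 25.84 × 14.66 = 379 m.

379 m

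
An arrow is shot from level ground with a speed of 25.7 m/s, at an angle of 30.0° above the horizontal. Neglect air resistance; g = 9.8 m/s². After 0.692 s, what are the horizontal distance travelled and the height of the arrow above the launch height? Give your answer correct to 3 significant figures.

v_x = 25.7 cos 30.0° = 22.26 m/s; v_y0 = 25.7 sin 30.0° = 12.85 m/s.
x = v_x t = 22.26 × 0.692 = 15.4 m.
y = v_y0 t − ½ g t² = 12.85×0.692 − 4.900×0.692² = 6.55 m.

x = 15.4 m, y = 6.55 m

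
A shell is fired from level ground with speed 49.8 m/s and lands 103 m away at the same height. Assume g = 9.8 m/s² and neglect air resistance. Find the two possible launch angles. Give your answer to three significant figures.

12.0° and 78.0°

Level-ground range: R = v₀² sin(2θ)/g ⇒ sin 2θ = R g / v₀² = 103×9.8/49.8² = 0.4070.
2θ = arcsin(0.4070) = 24.02° or 180° − 24.02° = 155.98°.
So θ = 12.0° or θ = 78.0°.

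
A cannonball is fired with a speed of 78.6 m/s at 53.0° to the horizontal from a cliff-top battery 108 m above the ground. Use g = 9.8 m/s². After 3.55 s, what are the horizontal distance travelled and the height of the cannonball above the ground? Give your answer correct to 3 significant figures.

x = 168 m, y = 269 m

v_x = 78.6 cos 53.0° = 47.30 m/s; v_y0 = 78.6 sin 53.0° = 62.77 m/s.
x = v_x t = 47.30 × 3.55 = 168 m.
y = 108 + v_y0 t − ½ g t² = 269 m.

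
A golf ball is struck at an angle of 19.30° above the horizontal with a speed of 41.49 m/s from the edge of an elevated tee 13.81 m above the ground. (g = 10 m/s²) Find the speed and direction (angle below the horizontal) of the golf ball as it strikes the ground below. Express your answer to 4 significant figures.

v_x = 41.49 cos 19.30° = 39.158 m/s (constant).
|v_y| at impact = √((13.713)² + 2×10×13.81) = 21.546 m/s.
Speed = √(39.158² + 21.546²) = 44.69 m/s; angle = arctan(21.546/39.158) = 28.82° below horizontal.

44.69 m/s at 28.82° below the horizontal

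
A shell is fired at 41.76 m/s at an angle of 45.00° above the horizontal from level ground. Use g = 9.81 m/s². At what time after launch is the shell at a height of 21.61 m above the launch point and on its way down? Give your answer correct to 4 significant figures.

v_y0 = 41.76 sin 45.00° = 29.529 m/s.
Set y = v_y0 t − ½ g t² = 21.61: 4.905 t² − 29.529 t + 21.61 = 0.
t = [29.529 ± √(871.96 − 423.99)] / 9.81 = (29.529 ± 21.165) / 9.81, giving t = 0.8526 s or t = 5.168 s.
On the way down corresponds to the larger root: t = 5.168 s.

5.168 s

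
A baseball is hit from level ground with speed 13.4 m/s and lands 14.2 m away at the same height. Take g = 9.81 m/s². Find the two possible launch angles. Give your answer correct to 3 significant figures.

25.4° and 64.6°

Level-ground range: R = v₀² sin(2θ)/g ⇒ sin 2θ = R g / v₀² = 14.2×9.81/13.4² = 0.7758.
2θ = arcsin(0.7758) = 50.88° or 180° − 50.88° = 129.12°.
So θ = 25.4° or θ = 64.6°.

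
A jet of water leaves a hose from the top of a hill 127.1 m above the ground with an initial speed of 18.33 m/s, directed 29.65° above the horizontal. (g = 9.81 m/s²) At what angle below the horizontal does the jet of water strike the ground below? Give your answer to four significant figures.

72.57°

v_x = 18.33 cos 29.65° = 15.930 m/s.
At impact |v_y| = √(v_y0² + 2 g h) = √(9.0679² + 2×9.81×127.1) = 50.754 m/s.
Angle below horizontal = arctan(|v_y| / v_x) = arctan(50.754 / 15.930) = 72.57°.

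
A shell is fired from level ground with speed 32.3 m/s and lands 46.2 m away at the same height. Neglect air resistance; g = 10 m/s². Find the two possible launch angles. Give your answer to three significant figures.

13.1° and 76.9°

Level-ground range: R = v₀² sin(2θ)/g ⇒ sin 2θ = R g / v₀² = 46.2×10/32.3² = 0.4428.
2θ = arcsin(0.4428) = 26.28° or 180° − 26.28° = 153.72°.
So θ = 13.1° or θ = 76.9°.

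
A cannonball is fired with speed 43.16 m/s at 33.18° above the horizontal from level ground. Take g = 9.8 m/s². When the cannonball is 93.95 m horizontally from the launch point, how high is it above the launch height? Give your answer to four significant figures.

28.29 m

v_x = 43.16 cos 33.18° = 36.123 m/s, v_y0 = 43.16 sin 33.18° = 23.620 m/s.
Time to reach x = 93.95 m: t = x / v_x = 93.95 / 36.123 = 2.6008 s.
y = v_y0 t − ½ g t² = 23.620×2.6008 − 4.900×2.6008² = 28.29 m.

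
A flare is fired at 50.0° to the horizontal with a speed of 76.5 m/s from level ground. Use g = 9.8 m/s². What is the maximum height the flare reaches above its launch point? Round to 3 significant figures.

175 m

Vertical component of launch velocity: v_y = 76.5 sin 50.0° = 58.60 m/s.
At the highest point the vertical velocity is zero, so v_y² = 2 g h_max.
h_max = (58.60)² / (2 × 9.8) = 3434 / 19.60 = 175 m.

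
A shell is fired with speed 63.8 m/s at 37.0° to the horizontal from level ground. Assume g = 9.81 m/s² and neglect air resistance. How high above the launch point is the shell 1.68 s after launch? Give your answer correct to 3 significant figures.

v_y0 = 63.8 sin 37.0° = 38.40 m/s.
y(t) = v_y0 t − ½ g t² = 38.40×1.68 − 4.905×1.68² = 50.7 m.

50.7 m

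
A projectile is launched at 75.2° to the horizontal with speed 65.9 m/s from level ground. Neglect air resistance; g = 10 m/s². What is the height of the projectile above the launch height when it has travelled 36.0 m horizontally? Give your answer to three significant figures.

113 m

v_x = 65.9 cos 75.2° = 16.83 m/s, v_y0 = 65.9 sin 75.2° = 63.71 m/s.
Time to reach x = 36.0 m: t = x / v_x = 36.0 / 16.83 = 2.139 s.
y = v_y0 t − ½ g t² = 63.71×2.139 − 5.000×2.139² = 113 m.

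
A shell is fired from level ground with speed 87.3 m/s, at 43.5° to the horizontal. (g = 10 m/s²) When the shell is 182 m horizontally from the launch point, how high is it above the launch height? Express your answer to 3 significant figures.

131 m

v_x = 87.3 cos 43.5° = 63.33 m/s, v_y0 = 87.3 sin 43.5° = 60.09 m/s.
Time to reach x = 182 m: t = x / v_x = 182 / 63.33 = 2.874 s.
y = v_y0 t − ½ g t² = 60.09×2.874 − 5.000×2.874² = 131 m.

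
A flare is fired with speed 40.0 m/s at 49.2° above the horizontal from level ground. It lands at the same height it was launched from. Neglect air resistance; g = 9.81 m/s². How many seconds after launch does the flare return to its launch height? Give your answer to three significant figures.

6.17 s

Vertical component: v_y = 40.0 sin 49.2° = 30.28 m/s.
For a projectile landing at launch height, time of flight is t = 2 v_y / g = 2 × 30.28 / 9.81 = 6.17 s.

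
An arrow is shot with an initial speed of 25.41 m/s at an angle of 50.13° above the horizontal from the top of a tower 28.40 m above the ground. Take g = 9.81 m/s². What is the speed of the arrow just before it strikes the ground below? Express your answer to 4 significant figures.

34.68 m/s

v_x = 25.41 cos 50.13° = 16.289 m/s is unchanged throughout.
For the vertical component, v_y² = v_y0² + 2 g h = (19.502)² + 2×9.81×28.40 = 937.54, so |v_y| = 30.619 m/s.
Impact speed = √(v_x² + v_y²) = √(265.33 + 937.54) = 34.68 m/s.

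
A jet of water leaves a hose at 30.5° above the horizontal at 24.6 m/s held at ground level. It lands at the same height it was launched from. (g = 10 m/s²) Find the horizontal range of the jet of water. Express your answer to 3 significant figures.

52.9 m

For level ground, R = v₀² sin(2θ) / g.
sin(2 × 30.5°) = sin 61.00° = 0.8746.
R = (24.6)² × 0.8746 / 10 = 52.9 m.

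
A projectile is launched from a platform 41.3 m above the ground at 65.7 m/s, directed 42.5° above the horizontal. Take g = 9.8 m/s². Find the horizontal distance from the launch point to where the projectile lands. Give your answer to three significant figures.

480 m

Components: v_x = 65.7 cos 42.5° = 48.44 m/s, v_y = 65.7 sin 42.5° = 44.39 m/s.
Vertical: 0 = 41.3 + 44.39 t − ½(9.8) t² ⇒ 4.900 t² − 44.39 t − 41.3 = 0.
t = [44.39 + √(1970 + 809.5)] / 9.800 = 9.909 s.
Horizontal: R = v_x · t = 48.44 × 9.909 = 480 m.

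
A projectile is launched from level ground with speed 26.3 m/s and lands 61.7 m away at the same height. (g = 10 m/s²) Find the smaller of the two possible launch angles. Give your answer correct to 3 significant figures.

31.6°

Level-ground range: R = v₀² sin(2θ)/g ⇒ sin 2θ = R g / v₀² = 61.7×10/26.3² = 0.8920.
2θ = arcsin(0.8920) = 63.13° or 180° − 63.13° = 116.87°.
So θ = 31.6° or θ = 58.4°.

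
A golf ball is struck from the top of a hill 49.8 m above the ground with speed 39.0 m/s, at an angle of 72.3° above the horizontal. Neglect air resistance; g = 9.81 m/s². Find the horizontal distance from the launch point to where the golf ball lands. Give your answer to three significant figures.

Components: v_x = 39.0 cos 72.3° = 11.86 m/s, v_y = 39.0 sin 72.3° = 37.15 m/s.
Vertical: 0 = 49.8 + 37.15 t − ½(9.81) t² ⇒ 4.905 t² − 37.15 t − 49.8 = 0.
t = [37.15 + √(1380 + 977.1)] / 9.810 = 8.736 s.
Horizontal: R = v_x · t = 11.86 × 8.736 = 104 m.

104 m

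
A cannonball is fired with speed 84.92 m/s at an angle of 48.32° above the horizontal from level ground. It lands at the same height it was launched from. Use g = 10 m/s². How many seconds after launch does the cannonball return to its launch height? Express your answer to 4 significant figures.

12.68 s

Vertical component: v_y = 84.92 sin 48.32° = 63.424 m/s.
For a projectile landing at launch height, time of flight is t = 2 v_y / g = 2 × 63.424 / 10 = 12.68 s.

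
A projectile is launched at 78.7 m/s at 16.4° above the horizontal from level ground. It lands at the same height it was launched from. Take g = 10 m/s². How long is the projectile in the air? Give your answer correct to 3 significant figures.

4.44 s

Vertical component: v_y = 78.7 sin 16.4° = 22.22 m/s.
For a projectile landing at launch height, time of flight is t = 2 v_y / g = 2 × 22.22 / 10 = 4.44 s.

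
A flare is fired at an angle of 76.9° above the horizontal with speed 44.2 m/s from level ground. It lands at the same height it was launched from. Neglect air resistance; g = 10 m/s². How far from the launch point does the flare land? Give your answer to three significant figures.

Components: v_x = 44.2 cos 76.9° = 10.02 m/s, v_y = 44.2 sin 76.9° = 43.05 m/s.
Time of flight (same landing height): t = 2 v_y / g = 2 × 43.05 / 10 = 8.610 s.
Range: R = v_x · t = 10.02 × 8.610 = 86.3 m.

86.3 m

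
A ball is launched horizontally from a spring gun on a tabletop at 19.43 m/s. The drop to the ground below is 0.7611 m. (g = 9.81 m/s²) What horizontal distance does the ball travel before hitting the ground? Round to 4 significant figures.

7.654 m

Initial vertical velocity is zero, so the fall time comes from h = ½ g t²: t = √(2 × 0.7611 / 9.81) = 0.39391 s.
Horizontal motion is uniform at 19.43 m/s, so x = 19.43 × 0.39391 = 7.654 m.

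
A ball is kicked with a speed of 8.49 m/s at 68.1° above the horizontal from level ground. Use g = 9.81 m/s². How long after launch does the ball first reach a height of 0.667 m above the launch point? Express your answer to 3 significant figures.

v_y0 = 8.49 sin 68.1° = 7.877 m/s.
Set y = v_y0 t − ½ g t² = 0.667: 4.905 t² − 7.877 t + 0.667 = 0.
t = [7.877 ± √(62.05 − 13.09)] / 9.81 = (7.877 ± 6.997) / 9.81, giving t = 0.0897 s or t = 1.52 s.
The ball is on the way up at the first time, so t = 0.0897 s.

0.0897 s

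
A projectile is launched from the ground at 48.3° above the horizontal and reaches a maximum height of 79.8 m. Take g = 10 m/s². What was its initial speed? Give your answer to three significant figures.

At maximum height v_y = 0, so (v₀ sin θ)² = 2 g H.
v₀ sin 48.3° = √(2 × 10 × 79.8) = 39.95 m/s.
v₀ = 39.95 / sin 48.3° = 39.95 / 0.7466 = 53.5 m/s.

53.5 m/s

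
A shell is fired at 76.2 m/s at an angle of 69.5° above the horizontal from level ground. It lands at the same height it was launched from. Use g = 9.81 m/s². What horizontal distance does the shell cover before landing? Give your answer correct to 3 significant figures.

388 m

For level ground, R = v₀² sin(2θ) / g.
sin(2 × 69.5°) = sin 139.0° = 0.6561.
R = (76.2)² × 0.6561 / 9.81 = 388 m.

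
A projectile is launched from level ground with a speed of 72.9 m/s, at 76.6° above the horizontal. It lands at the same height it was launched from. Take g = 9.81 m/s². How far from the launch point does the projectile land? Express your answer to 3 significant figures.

For level ground, R = v₀² sin(2θ) / g.
sin(2 × 76.6°) = sin 153.2° = 0.4509.
R = (72.9)² × 0.4509 / 9.81 = 244 m.

244 m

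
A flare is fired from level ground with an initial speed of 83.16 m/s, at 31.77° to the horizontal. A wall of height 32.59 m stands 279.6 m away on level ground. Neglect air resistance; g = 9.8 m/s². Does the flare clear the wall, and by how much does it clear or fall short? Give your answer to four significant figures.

v_x = 83.16 cos 31.77° = 70.700 m/s; v_y0 = 83.16 sin 31.77° = 43.785 m/s.
Time to reach the wall: t = 279.6 / 70.700 = 3.9547 s.
Height at that point: y = 43.785×3.9547 − 4.900×3.9547² = 96.522 m.
That is 96.522 − 32.59 = 63.93 m above the top of the wall, so the flare clears it.

Yes — it clears the wall by 63.93 m.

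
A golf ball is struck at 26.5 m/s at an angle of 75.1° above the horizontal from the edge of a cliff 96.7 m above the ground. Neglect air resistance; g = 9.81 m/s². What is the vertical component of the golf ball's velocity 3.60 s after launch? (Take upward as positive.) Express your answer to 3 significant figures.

-9.71 m/s

Initial vertical component: v_y0 = 26.5 sin 75.1° = 25.61 m/s.
v_y(t) = v_y0 − g t = 25.61 − 9.81 × 3.60 = -9.71 m/s.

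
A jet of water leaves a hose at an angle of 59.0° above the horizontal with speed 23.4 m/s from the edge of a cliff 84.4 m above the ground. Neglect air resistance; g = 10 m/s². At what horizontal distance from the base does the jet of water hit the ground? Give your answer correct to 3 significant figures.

79.3 m

Components: v_x = 23.4 cos 59.0° = 12.05 m/s, v_y = 23.4 sin 59.0° = 20.06 m/s.
Vertical: 0 = 84.4 + 20.06 t − ½(10) t² ⇒ 5.000 t² − 20.06 t − 84.4 = 0.
t = [20.06 + √(402.4 + 1688)] / 10.00 = 6.578 s.
Horizontal: R = v_x · t = 12.05 × 6.578 = 79.3 m.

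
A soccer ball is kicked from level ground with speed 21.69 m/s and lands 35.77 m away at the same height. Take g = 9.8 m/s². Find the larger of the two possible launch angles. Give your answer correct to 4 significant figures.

Level-ground range: R = v₀² sin(2θ)/g ⇒ sin 2θ = R g / v₀² = 35.77×9.8/21.69² = 0.7451.
2θ = arcsin(0.7451) = 48.168° or 180° − 48.168° = 131.832°.
So θ = 24.08° or θ = 65.92°.

65.92°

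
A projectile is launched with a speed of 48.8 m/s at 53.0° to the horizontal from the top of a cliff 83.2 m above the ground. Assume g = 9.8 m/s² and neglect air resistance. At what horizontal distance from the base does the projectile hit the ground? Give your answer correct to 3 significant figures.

Components: v_x = 48.8 cos 53.0° = 29.37 m/s, v_y = 48.8 sin 53.0° = 38.97 m/s.
Vertical: 0 = 83.2 + 38.97 t − ½(9.8) t² ⇒ 4.900 t² − 38.97 t − 83.2 = 0.
t = [38.97 + √(1519 + 1631)] / 9.800 = 9.704 s.
Horizontal: R = v_x · t = 29.37 × 9.704 = 285 m.

285 m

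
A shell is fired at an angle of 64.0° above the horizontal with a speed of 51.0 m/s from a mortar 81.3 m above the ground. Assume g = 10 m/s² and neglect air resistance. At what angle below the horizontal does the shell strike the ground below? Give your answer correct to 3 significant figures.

69.9°

v_x = 51.0 cos 64.0° = 22.36 m/s.
At impact |v_y| = √(v_y0² + 2 g h) = √(45.84² + 2×10×81.3) = 61.05 m/s.
Angle below horizontal = arctan(|v_y| / v_x) = arctan(61.05 / 22.36) = 69.9°.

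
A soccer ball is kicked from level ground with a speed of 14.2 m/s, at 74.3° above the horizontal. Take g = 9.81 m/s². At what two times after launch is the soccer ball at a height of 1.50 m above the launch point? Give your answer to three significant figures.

v_y0 = 14.2 sin 74.3° = 13.67 m/s.
Set y = v_y0 t − ½ g t² = 1.50: 4.905 t² − 13.67 t + 1.50 = 0.
t = [13.67 ± √(186.9 − 29.43)] / 9.81 = (13.67 ± 12.55) / 9.81, giving t = 0.114 s or t = 2.67 s.
So the soccer ball is at 1.50 m at t = 0.114 s (rising) and t = 2.67 s (falling).

0.114 s and 2.67 s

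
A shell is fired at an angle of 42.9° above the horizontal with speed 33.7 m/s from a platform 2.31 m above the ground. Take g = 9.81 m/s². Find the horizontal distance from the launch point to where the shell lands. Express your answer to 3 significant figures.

118 m

Components: v_x = 33.7 cos 42.9° = 24.69 m/s, v_y = 33.7 sin 42.9° = 22.94 m/s.
Vertical: 0 = 2.31 + 22.94 t − ½(9.81) t² ⇒ 4.905 t² − 22.94 t − 2.31 = 0.
t = [22.94 + √(526.2 + 45.32)] / 9.810 = 4.775 s.
Horizontal: R = v_x · t = 24.69 × 4.775 = 118 m.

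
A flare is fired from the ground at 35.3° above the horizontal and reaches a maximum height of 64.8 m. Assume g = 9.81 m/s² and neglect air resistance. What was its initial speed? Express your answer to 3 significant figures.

61.7 m/s

At maximum height v_y = 0, so (v₀ sin θ)² = 2 g H.
v₀ sin 35.3° = √(2 × 9.81 × 64.8) = 35.66 m/s.
v₀ = 35.66 / sin 35.3° = 35.66 / 0.5779 = 61.7 m/s.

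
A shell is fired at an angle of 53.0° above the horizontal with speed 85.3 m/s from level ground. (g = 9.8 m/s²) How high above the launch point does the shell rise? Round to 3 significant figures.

237 m

Vertical component of launch velocity: v_y = 85.3 sin 53.0° = 68.12 m/s.
At the highest point the vertical velocity is zero, so v_y² = 2 g h_max.
h_max = (68.12)² / (2 × 9.8) = 4640 / 19.60 = 237 m.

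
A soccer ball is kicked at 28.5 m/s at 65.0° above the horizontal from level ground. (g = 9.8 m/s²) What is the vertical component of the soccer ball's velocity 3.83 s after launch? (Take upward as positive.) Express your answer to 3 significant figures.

-11.7 m/s

Initial vertical component: v_y0 = 28.5 sin 65.0° = 25.83 m/s.
v_y(t) = v_y0 − g t = 25.83 − 9.8 × 3.83 = -11.7 m/s.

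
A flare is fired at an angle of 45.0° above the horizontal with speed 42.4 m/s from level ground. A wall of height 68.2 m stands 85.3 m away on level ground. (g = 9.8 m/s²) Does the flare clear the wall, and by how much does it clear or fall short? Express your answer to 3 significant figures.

No — it falls 22.6 m short of clearing the wall.

v_x = 42.4 cos 45.0° = 29.98 m/s; v_y0 = 42.4 sin 45.0° = 29.98 m/s.
Time to reach the wall: t = 85.3 / 29.98 = 2.845 s.
Height at that point: y = 29.98×2.845 − 4.900×2.845² = 45.63 m.
That is 68.2 − 45.63 = 22.6 m below the top of the wall, so the flare does not clear it.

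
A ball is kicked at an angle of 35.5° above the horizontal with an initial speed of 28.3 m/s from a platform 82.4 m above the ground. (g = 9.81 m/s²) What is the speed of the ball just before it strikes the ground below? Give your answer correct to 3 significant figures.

v_x = 28.3 cos 35.5° = 23.04 m/s is unchanged throughout.
For the vertical component, v_y² = v_y0² + 2 g h = (16.43)² + 2×9.81×82.4 = 1887, so |v_y| = 43.44 m/s.
Impact speed = √(v_x² + v_y²) = √(530.8 + 1887) = 49.2 m/s.

49.2 m/s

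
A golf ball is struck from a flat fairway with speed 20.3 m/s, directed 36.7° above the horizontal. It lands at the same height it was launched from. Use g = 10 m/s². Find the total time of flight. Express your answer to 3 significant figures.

2.43 s

Vertical component: v_y = 20.3 sin 36.7° = 12.13 m/s.
For a projectile landing at launch height, time of flight is t = 2 v_y / g = 2 × 12.13 / 10 = 2.43 s.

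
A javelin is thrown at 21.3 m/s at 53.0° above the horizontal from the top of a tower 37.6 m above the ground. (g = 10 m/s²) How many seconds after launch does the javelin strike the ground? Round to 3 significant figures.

4.93 s

Vertical component: v_y = 21.3 sin 53.0° = 17.01 m/s.
Taking up as positive with launch at y = 37.6 m, landing at y = 0: 0 = 37.6 + 17.01 t − ½(10) t².
Solving 5.000 t² − 17.01 t − 37.6 = 0 gives t = [17.01 + √(17.01² + 4·5.000·37.6)] / 10.00 = 4.93 s.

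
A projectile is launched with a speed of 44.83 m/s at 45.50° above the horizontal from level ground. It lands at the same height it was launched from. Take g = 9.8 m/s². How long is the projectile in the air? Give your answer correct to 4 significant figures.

Vertical component: v_y = 44.83 sin 45.50° = 31.975 m/s.
For a projectile landing at launch height, time of flight is t = 2 v_y / g = 2 × 31.975 / 9.8 = 6.526 s.

6.526 s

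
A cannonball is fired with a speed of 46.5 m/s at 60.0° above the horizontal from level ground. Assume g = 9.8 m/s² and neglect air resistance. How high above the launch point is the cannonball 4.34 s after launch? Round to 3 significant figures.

v_y0 = 46.5 sin 60.0° = 40.27 m/s.
y(t) = v_y0 t − ½ g t² = 40.27×4.34 − 4.900×4.34² = 82.5 m.

82.5 m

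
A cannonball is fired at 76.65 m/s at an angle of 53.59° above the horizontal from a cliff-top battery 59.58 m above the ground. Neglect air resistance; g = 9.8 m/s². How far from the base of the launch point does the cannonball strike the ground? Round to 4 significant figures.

613.8 m

Components: v_x = 76.65 cos 53.59° = 45.496 m/s, v_y = 76.65 sin 53.59° = 61.687 m/s.
Vertical: 0 = 59.58 + 61.687 t − ½(9.8) t² ⇒ 4.900 t² − 61.687 t − 59.58 = 0.
t = [61.687 + √(3805.3 + 1167.8)] / 9.800 = 13.491 s.
Horizontal: R = v_x · t = 45.496 × 13.491 = 613.8 m.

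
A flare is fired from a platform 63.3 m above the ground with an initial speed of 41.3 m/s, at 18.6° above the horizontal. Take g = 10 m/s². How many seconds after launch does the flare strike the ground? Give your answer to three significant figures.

Vertical component: v_y = 41.3 sin 18.6° = 13.17 m/s.
Taking up as positive with launch at y = 63.3 m, landing at y = 0: 0 = 63.3 + 13.17 t − ½(10) t².
Solving 5.000 t² − 13.17 t − 63.3 = 0 gives t = [13.17 + √(13.17² + 4·5.000·63.3)] / 10.00 = 5.11 s.

5.11 s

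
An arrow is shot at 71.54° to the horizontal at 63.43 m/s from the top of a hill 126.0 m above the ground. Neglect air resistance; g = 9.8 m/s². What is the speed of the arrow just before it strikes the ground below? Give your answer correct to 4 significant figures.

80.58 m/s

v_x = 63.43 cos 71.54° = 20.085 m/s is unchanged throughout.
For the vertical component, v_y² = v_y0² + 2 g h = (60.166)² + 2×9.8×126.0 = 6089.5, so |v_y| = 78.035 m/s.
Impact speed = √(v_x² + v_y²) = √(403.41 + 6089.5) = 80.58 m/s.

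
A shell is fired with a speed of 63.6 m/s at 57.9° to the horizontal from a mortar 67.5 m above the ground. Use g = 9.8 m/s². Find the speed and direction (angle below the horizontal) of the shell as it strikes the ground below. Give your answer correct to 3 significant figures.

v_x = 63.6 cos 57.9° = 33.80 m/s (constant).
|v_y| at impact = √((53.88)² + 2×9.8×67.5) = 65.01 m/s.
Speed = √(33.80² + 65.01²) = 73.3 m/s; angle = arctan(65.01/33.80) = 62.5° below horizontal.

73.3 m/s at 62.5° below the horizontal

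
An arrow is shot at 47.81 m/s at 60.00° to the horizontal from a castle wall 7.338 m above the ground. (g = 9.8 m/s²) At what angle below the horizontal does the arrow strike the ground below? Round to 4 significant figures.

v_x = 47.81 cos 60.00° = 23.905 m/s.
At impact |v_y| = √(v_y0² + 2 g h) = √(41.405² + 2×9.8×7.338) = 43.107 m/s.
Angle below horizontal = arctan(|v_y| / v_x) = arctan(43.107 / 23.905) = 60.99°.

60.99°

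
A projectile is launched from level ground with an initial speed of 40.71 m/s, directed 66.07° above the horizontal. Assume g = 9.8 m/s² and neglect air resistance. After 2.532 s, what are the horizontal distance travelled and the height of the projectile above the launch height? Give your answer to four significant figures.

v_x = 40.71 cos 66.07° = 16.513 m/s; v_y0 = 40.71 sin 66.07° = 37.211 m/s.
x = v_x t = 16.513 × 2.532 = 41.81 m.
y = v_y0 t − ½ g t² = 37.211×2.532 − 4.900×2.532² = 62.80 m.

x = 41.81 m, y = 62.80 m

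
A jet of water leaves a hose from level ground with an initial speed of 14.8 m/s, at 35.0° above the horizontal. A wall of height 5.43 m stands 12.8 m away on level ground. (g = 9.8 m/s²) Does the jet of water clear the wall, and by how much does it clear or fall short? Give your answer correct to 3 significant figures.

No — it falls 1.93 m short of clearing the wall.

v_x = 14.8 cos 35.0° = 12.12 m/s; v_y0 = 14.8 sin 35.0° = 8.489 m/s.
Time to reach the wall: t = 12.8 / 12.12 = 1.056 s.
Height at that point: y = 8.489×1.056 − 4.900×1.056² = 3.500 m.
That is 5.43 − 3.500 = 1.93 m below the top of the wall, so the jet of water does not clear it.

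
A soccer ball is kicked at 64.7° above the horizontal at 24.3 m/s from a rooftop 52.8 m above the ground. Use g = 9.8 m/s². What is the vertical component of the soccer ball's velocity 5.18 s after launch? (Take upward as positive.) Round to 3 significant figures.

Initial vertical component: v_y0 = 24.3 sin 64.7° = 21.97 m/s.
v_y(t) = v_y0 − g t = 21.97 − 9.8 × 5.18 = -28.8 m/s.

-28.8 m/s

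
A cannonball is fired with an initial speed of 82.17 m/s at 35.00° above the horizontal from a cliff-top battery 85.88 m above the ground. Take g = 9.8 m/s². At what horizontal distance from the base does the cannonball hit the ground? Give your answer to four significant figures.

Components: v_x = 82.17 cos 35.00° = 67.310 m/s, v_y = 82.17 sin 35.00° = 47.131 m/s.
Vertical: 0 = 85.88 + 47.131 t − ½(9.8) t² ⇒ 4.900 t² − 47.131 t − 85.88 = 0.
t = [47.131 + √(2221.3 + 1683.2)] / 9.800 = 11.185 s.
Horizontal: R = v_x · t = 67.310 × 11.185 = 752.9 m.

752.9 m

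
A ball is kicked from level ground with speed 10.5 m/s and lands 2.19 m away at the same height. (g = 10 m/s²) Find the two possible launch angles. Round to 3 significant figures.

5.73° and 84.3°

Level-ground range: R = v₀² sin(2θ)/g ⇒ sin 2θ = R g / v₀² = 2.19×10/10.5² = 0.1986.
2θ = arcsin(0.1986) = 11.46° or 180° − 11.46° = 168.54°.
So θ = 5.73° or θ = 84.3°.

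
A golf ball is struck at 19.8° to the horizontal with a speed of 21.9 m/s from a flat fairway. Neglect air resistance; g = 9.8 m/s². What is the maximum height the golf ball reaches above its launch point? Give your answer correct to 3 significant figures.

2.81 m

Vertical component of launch velocity: v_y = 21.9 sin 19.8° = 7.418 m/s.
At the highest point the vertical velocity is zero, so v_y² = 2 g h_max.
h_max = (7.418)² / (2 × 9.8) = 55.03 / 19.60 = 2.81 m.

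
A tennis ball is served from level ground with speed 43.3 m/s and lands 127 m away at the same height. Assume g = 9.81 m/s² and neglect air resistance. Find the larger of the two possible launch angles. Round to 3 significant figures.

69.2°

Level-ground range: R = v₀² sin(2θ)/g ⇒ sin 2θ = R g / v₀² = 127×9.81/43.3² = 0.6645.
2θ = arcsin(0.6645) = 41.64° or 180° − 41.64° = 138.36°.
So θ = 20.8° or θ = 69.2°.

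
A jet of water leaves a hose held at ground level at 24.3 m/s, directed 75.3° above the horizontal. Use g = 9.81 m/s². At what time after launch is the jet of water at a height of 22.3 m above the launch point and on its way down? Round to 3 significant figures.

3.49 s

v_y0 = 24.3 sin 75.3° = 23.50 m/s.
Set y = v_y0 t − ½ g t² = 22.3: 4.905 t² − 23.50 t + 22.3 = 0.
t = [23.50 ± √(552.2 − 437.5)] / 9.81 = (23.50 ± 10.71) / 9.81, giving t = 1.30 s or t = 3.49 s.
On the way down corresponds to the larger root: t = 3.49 s.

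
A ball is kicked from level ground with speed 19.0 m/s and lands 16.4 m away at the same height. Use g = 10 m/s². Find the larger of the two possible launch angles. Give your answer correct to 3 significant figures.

Level-ground range: R = v₀² sin(2θ)/g ⇒ sin 2θ = R g / v₀² = 16.4×10/19.0² = 0.4543.
2θ = arcsin(0.4543) = 27.02° or 180° − 27.02° = 152.98°.
So θ = 13.5° or θ = 76.5°.

76.5°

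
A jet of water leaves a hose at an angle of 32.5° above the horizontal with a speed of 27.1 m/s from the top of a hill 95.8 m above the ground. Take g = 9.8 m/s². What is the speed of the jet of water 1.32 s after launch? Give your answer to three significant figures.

22.9 m/s

v_x = 27.1 cos 32.5° = 22.86 m/s (constant).
v_y(t) = 27.1 sin 32.5° − g t = 14.56 − 9.8 × 1.32 = 1.624 m/s.
Speed = √(v_x² + v_y²) = √(522.6 + 2.637) = 22.9 m/s.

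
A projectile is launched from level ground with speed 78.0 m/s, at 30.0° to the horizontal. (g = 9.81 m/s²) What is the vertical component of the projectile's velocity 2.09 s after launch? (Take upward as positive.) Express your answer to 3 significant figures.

18.5 m/s

Initial vertical component: v_y0 = 78.0 sin 30.0° = 39.00 m/s.
v_y(t) = v_y0 − g t = 39.00 − 9.81 × 2.09 = 18.5 m/s.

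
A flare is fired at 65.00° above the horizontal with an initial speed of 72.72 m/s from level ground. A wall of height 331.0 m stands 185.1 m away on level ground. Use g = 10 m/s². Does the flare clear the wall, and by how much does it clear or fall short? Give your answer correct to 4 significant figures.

No — it falls 115.4 m short of clearing the wall.

v_x = 72.72 cos 65.00° = 30.733 m/s; v_y0 = 72.72 sin 65.00° = 65.907 m/s.
Time to reach the wall: t = 185.1 / 30.733 = 6.0228 s.
Height at that point: y = 65.907×6.0228 − 5.000×6.0228² = 215.57 m.
That is 331.0 − 215.57 = 115.4 m below the top of the wall, so the flare does not clear it.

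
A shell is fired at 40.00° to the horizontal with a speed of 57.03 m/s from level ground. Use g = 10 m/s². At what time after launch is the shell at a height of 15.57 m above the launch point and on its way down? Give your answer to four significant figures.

v_y0 = 57.03 sin 40.00° = 36.658 m/s.
Set y = v_y0 t − ½ g t² = 15.57: 5.000 t² − 36.658 t + 15.57 = 0.
t = [36.658 ± √(1343.8 − 311.40)] / 10 = (36.658 ± 32.131) / 10, giving t = 0.4527 s or t = 6.879 s.
On the way down corresponds to the larger root: t = 6.879 s.

6.879 s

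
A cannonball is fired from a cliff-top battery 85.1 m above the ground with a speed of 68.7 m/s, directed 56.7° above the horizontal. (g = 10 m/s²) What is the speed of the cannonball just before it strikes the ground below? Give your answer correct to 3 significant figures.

80.1 m/s

v_x = 68.7 cos 56.7° = 37.72 m/s is unchanged throughout.
For the vertical component, v_y² = v_y0² + 2 g h = (57.42)² + 2×10×85.1 = 4999, so |v_y| = 70.70 m/s.
Impact speed = √(v_x² + v_y²) = √(1423 + 4999) = 80.1 m/s.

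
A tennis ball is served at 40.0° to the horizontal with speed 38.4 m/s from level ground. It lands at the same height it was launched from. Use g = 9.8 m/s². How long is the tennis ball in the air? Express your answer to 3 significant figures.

5.04 s

Vertical component: v_y = 38.4 sin 40.0° = 24.68 m/s.
For a projectile landing at launch height, time of flight is t = 2 v_y / g = 2 × 24.68 / 9.8 = 5.04 s.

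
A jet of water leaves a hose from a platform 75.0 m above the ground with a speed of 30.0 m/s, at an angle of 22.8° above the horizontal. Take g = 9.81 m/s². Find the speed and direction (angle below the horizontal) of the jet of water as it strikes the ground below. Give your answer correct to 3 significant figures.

48.7 m/s at 55.4° below the horizontal

v_x = 30.0 cos 22.8° = 27.66 m/s (constant).
|v_y| at impact = √((11.63)² + 2×9.81×75.0) = 40.08 m/s.
Speed = √(27.66² + 40.08²) = 48.7 m/s; angle = arctan(40.08/27.66) = 55.4° below horizontal.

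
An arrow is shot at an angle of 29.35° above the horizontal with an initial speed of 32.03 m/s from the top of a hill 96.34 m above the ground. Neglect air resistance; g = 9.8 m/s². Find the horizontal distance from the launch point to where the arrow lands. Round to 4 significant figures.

176.4 m

Components: v_x = 32.03 cos 29.35° = 27.919 m/s, v_y = 32.03 sin 29.35° = 15.699 m/s.
Vertical: 0 = 96.34 + 15.699 t − ½(9.8) t² ⇒ 4.900 t² − 15.699 t − 96.34 = 0.
t = [15.699 + √(246.46 + 1888.3)] / 9.800 = 6.3166 s.
Horizontal: R = v_x · t = 27.919 × 6.3166 = 176.4 m.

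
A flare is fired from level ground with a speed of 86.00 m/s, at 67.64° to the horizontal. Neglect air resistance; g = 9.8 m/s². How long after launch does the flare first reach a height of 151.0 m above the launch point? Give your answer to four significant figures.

2.196 s

v_y0 = 86.00 sin 67.64° = 79.534 m/s.
Set y = v_y0 t − ½ g t² = 151.0: 4.900 t² − 79.534 t + 151.0 = 0.
t = [79.534 ± √(6325.7 − 2959.6)] / 9.8 = (79.534 ± 58.018) / 9.8, giving t = 2.196 s or t = 14.04 s.
The flare is on the way up at the first time, so t = 2.196 s.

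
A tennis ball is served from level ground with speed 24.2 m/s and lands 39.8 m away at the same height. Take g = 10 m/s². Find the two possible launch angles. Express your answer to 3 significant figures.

21.4° and 68.6°

Level-ground range: R = v₀² sin(2θ)/g ⇒ sin 2θ = R g / v₀² = 39.8×10/24.2² = 0.6796.
2θ = arcsin(0.6796) = 42.81° or 180° − 42.81° = 137.19°.
So θ = 21.4° or θ = 68.6°.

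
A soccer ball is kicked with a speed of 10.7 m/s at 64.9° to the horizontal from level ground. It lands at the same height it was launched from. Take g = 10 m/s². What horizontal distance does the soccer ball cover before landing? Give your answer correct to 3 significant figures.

Components: v_x = 10.7 cos 64.9° = 4.539 m/s, v_y = 10.7 sin 64.9° = 9.690 m/s.
Time of flight (same landing height): t = 2 v_y / g = 2 × 9.690 / 10 = 1.938 s.
Range: R = v_x · t = 4.539 × 1.938 = 8.80 m.

8.80 m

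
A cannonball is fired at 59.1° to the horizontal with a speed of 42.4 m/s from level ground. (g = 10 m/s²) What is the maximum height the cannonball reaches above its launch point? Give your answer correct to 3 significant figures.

66.2 m

Vertical component of launch velocity: v_y = 42.4 sin 59.1° = 36.38 m/s.
At the highest point the vertical velocity is zero, so v_y² = 2 g h_max.
h_max = (36.38)² / (2 × 10) = 1324 / 20.00 = 66.2 m.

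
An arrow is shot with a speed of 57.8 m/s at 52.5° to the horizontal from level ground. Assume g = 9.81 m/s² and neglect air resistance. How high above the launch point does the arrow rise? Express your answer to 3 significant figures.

107 m

Vertical component of launch velocity: v_y = 57.8 sin 52.5° = 45.86 m/s.
At the highest point the vertical velocity is zero, so v_y² = 2 g h_max.
h_max = (45.86)² / (2 × 9.81) = 2103 / 19.62 = 107 m.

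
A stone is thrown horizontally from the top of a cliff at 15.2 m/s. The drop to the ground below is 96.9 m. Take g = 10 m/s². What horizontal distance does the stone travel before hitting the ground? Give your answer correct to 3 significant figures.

66.9 m

Initial vertical velocity is zero, so the fall time comes from h = ½ g t²: t = √(2 × 96.9 / 10) = 4.402 s.
Horizontal motion is uniform at 15.2 m/s, so x = 15.2 × 4.402 = 66.9 m.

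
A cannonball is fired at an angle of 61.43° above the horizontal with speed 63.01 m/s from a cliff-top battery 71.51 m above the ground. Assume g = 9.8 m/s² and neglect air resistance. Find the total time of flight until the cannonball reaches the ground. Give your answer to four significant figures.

Vertical component: v_y = 63.01 sin 61.43° = 55.337 m/s.
Taking up as positive with launch at y = 71.51 m, landing at y = 0: 0 = 71.51 + 55.337 t − ½(9.8) t².
Solving 4.900 t² − 55.337 t − 71.51 = 0 gives t = [55.337 + √(55.337² + 4·4.900·71.51)] / 9.800 = 12.46 s.

12.46 s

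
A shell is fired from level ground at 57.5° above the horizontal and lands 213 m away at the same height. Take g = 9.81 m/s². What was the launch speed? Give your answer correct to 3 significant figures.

On level ground, R = v₀² sin(2θ) / g, so v₀ = √(R g / sin 2θ).
sin(2 × 57.5°) = 0.9063.
v₀ = √(213 × 9.81 / 0.9063) = √2306 = 48.0 m/s.

48.0 m/s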